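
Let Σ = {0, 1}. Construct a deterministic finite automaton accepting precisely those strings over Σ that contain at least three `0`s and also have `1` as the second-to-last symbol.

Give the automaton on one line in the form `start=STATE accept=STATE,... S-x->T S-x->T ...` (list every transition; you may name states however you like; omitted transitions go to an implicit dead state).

Build one automaton per condition and run them in lockstep. The first has 5 states tracking the count of `0`s, saturating at 4; the second has 7 states tracking the last 2 symbols read. A product state is a pair (one from each), accepting exactly when both do.
19 states suffice.
          0    1  
>  q0     q1   q2 
   q1     q3   q4 
   q2     q5   q6 
   q3     q7   q8 
   q4     q9  q10 
   q5     q3   q4 
   q6     q5   q6 
   q7    q11  q12 
   q8    q13  q14 
   q9     q7   q8 
   q10    q9  q10 
   q11   q11  q15 
   q12   q16  q17 
 * q13   q11  q12 
   q14   q13  q14 
   q15   q16  q18 
 * q16   q11  q15 
 * q17   q16  q17 
 * q18   q16  q18 
(> = start, * = accepting)

start=q0 accept=q13,q16,q17,q18 q0-0->q1 q0-1->q2 q1-0->q3 q1-1->q4 q2-0->q5 q2-1->q6 q3-0->q7 q3-1->q8 q4-0->q9 q4-1->q10 q5-0->q3 q5-1->q4 q6-0->q5 q6-1->q6 q7-0->q11 q7-1->q12 q8-0->q13 q8-1->q14 q9-0->q7 q9-1->q8 q10-0->q9 q10-1->q10 q11-0->q11 q11-1->q15 q12-0->q16 q12-1->q17 q13-0->q11 q13-1->q12 q14-0->q13 q14-1->q14 q15-0->q16 q15-1->q18 q16-0->q11 q16-1->q15 q17-0->q16 q17-1->q17 q18-0->q16 q18-1->q18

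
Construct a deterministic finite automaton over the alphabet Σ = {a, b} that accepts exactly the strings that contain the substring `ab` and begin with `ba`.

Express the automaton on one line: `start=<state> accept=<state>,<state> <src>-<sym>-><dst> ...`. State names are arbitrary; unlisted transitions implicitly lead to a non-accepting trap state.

Build one automaton per condition and run them in lockstep. The first has 3 states tracking whether and how much of `ab` has been seen; the second has 4 states tracking whether the input so far still matches the prefix `ba`. A product state is a pair (one from each), accepting exactly when both do. Minimizing collapses redundant product states.
With 5 states:
        a   b  
>  s0   s1  s2 
   s1   s1  s1 
   s2   s3  s1 
   s3   s3  s4 
 * s4   s4  s4 
(> = start, * = accepting)

start=s0 accept=s4 s0-a->s1 s0-b->s2 s1-a->s1 s1-b->s1 s2-a->s3 s2-b->s1 s3-a->s3 s3-b->s4 s4-a->s4 s4-b->s4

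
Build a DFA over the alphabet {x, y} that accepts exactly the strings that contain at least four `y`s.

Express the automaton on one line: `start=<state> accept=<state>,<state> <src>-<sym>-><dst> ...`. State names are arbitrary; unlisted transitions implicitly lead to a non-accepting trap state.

Only the number of `y`s matters, and only up to 5. Make a chain A → B → C → D → E → F advanced by each `y` (with F absorbing); every other symbol self-loops. The accepting set is {E, F}.
6 states suffice.
       x  y 
>  A   A  B 
   B   B  C 
   C   C  D 
   D   D  E 
 * E   E  F 
 * F   F  F 
(> = start, * = accepting)

start=A accept=E,F A-x->A A-y->B B-x->B B-y->C C-x->C C-y->D D-x->D D-y->E E-x->E E-y->F F-x->F F-y->F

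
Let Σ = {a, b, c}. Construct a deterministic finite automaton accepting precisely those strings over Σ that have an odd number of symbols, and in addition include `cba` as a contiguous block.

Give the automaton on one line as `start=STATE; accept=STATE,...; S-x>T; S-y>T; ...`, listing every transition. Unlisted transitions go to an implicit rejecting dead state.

Build one automaton per condition and run them in lockstep. The first has 2 states tracking the input length modulo 2; the second has 4 states tracking whether and how much of `cba` has been seen. A product state is a pair (one from each), accepting exactly when both do.
8 states suffice.
        a   b   c  
>  q0   q1  q1  q2 
   q1   q0  q0  q3 
   q2   q0  q4  q3 
   q3   q1  q5  q2 
   q4   q6  q1  q2 
   q5   q7  q0  q3 
 * q6   q7  q7  q7 
   q7   q6  q6  q6 
(> = start, * = accepting)

start=q0; accept=q6; q0-a>q1; q0-b>q1; q0-c>q2; q1-a>q0; q1-b>q0; q1-c>q3; q2-a>q0; q2-b>q4; q2-c>q3; q3-a>q1; q3-b>q5; q3-c>q2; q4-a>q6; q4-b>q1; q4-c>q2; q5-a>q7; q5-b>q0; q5-c>q3; q6-a>q7; q6-b>q7; q6-c>q7; q7-a>q6; q7-b>q6; q7-c>q6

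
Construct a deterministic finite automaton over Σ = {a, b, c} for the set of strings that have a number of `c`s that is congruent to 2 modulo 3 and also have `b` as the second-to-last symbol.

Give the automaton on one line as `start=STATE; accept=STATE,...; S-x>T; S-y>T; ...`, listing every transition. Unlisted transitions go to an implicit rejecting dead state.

Build one automaton per condition and run them in lockstep. The first has 3 states tracking the count of `c`s modulo 3; the second has 13 states tracking the last 2 symbols read. A product state is a pair (one from each), accepting exactly when both do. Equivalent product states are then merged.
        a   b   c  
>  q0   q0  q0  q1 
   q1   q1  q2  q3 
   q2   q1  q2  q4 
   q3   q3  q5  q0 
 * q4   q3  q5  q0 
   q5   q4  q6  q0 
 * q6   q4  q6  q0 
(> = start, * = accepting)

start=q0; accept=q4,q6; q0-a>q0; q0-b>q0; q0-c>q1; q1-a>q1; q1-b>q2; q1-c>q3; q2-a>q1; q2-b>q2; q2-c>q4; q3-a>q3; q3-b>q5; q3-c>q0; q4-a>q3; q4-b>q5; q4-c>q0; q5-a>q4; q5-b>q6; q5-c>q0; q6-a>q4; q6-b>q6; q6-c>q0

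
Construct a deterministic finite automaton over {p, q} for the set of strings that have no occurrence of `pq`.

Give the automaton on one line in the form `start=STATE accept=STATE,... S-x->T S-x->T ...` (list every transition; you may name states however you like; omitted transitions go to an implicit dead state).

This is the complement of 'contains `pq`'. Use the same substring-matching states — A through C holding how much of `pq` has just been matched — but flip the accepting set: everything except the trap C accepts.
With 3 states:
       p  q 
>* A   B  A 
 * B   B  C 
   C   C  C 
(> = start, * = accepting)

start=A accept=A,B A-p->B A-q->A B-p->B B-q->C C-p->C C-q->C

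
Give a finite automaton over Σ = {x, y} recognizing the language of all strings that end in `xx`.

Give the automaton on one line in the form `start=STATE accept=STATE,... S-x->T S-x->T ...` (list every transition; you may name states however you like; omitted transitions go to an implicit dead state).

start=s0 accept=s2 s0-x->s1 s0-y->s0 s1-x->s2 s1-y->s0 s2-x->s2 s2-y->s0

Let each state record the length of the longest suffix of the input read so far that is also a prefix of `xx`. s1 means the last symbol is `x`; s2 means the last 2 symbols are `xx`. Accept only at s2, where the string currently ends in `xx`.
A 3-state machine:
        x   y  
>  s0   s1  s0 
   s1   s2  s0 
 * s2   s2  s0 
(> = start, * = accepting)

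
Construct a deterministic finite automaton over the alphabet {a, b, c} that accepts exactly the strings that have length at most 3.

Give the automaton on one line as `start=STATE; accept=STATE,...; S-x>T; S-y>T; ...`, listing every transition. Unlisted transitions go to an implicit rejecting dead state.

start=q0; accept=q0,q1,q2,q3; q0-a>q1; q0-b>q1; q0-c>q1; q1-a>q2; q1-b>q2; q1-c>q2; q2-a>q3; q2-b>q3; q2-c>q3; q3-a>q4; q3-b>q4; q3-c>q4; q4-a>q4; q4-b>q4; q4-c>q4

Count input length up to 4: every symbol moves from q0 toward q4, which means 'more than 3' and absorbs. Accept from {q0, q1, q2, q3}.
        a   b   c  
>* q0   q1  q1  q1 
 * q1   q2  q2  q2 
 * q2   q3  q3  q3 
 * q3   q4  q4  q4 
   q4   q4  q4  q4 
(> = start, * = accepting)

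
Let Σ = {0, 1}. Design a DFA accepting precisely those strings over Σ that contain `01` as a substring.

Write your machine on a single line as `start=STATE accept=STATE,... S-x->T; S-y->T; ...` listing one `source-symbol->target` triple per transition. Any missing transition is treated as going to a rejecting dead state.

Track how much of `01` has been matched so far: state A is no progress, C is the absorbing accept state reached once `01` has occurred. Intermediate states record partial matches; on a mismatch, fall back to the longest reusable overlap.
3 states suffice.
       0  1 
>  A   B  A 
   B   B  C 
 * C   C  C 
(> = start, * = accepting)

start=A; accept=C; A-0->B; A-1->A; B-0->B; B-1->C; C-0->C; C-1->C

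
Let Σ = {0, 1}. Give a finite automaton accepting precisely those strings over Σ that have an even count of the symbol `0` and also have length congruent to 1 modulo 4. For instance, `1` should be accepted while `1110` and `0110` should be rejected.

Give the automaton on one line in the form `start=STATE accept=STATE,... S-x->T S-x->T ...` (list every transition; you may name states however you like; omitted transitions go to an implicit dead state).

Handle the two conditions separately and then intersect. The first has 2 states tracking the count of `0`s modulo 2; the second has 4 states tracking the input length modulo 4. A product state is a pair (one from each), accepting exactly when both do.
An 8-state machine:
        0   1  
>  q0   q1  q2 
   q1   q3  q4 
 * q2   q4  q3 
   q3   q5  q6 
   q4   q6  q5 
   q5   q0  q7 
   q6   q7  q0 
   q7   q2  q1 
(> = start, * = accepting)

start=q0 accept=q2 q0-0->q1 q0-1->q2 q1-0->q3 q1-1->q4 q2-0->q4 q2-1->q3 q3-0->q5 q3-1->q6 q4-0->q6 q4-1->q5 q5-0->q0 q5-1->q7 q6-0->q7 q6-1->q0 q7-0->q2 q7-1->q1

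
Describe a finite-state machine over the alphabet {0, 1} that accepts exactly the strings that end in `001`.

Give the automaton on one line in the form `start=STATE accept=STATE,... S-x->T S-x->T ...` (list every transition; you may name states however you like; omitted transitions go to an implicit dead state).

start=s0 accept=s3 s0-0->s1 s0-1->s0 s1-0->s2 s1-1->s0 s2-0->s2 s2-1->s3 s3-0->s1 s3-1->s0

Let each state record the length of the longest suffix of the input read so far that is also a prefix of `001`. s1 means the last symbol is `0`; s2 means the last 2 symbols are `00`; s3 means the last 3 symbols are `001`. Accept only at s3, where the string currently ends in `001`.
        0   1  
>  s0   s1  s0 
   s1   s2  s0 
   s2   s2  s3 
 * s3   s1  s0 
(> = start, * = accepting)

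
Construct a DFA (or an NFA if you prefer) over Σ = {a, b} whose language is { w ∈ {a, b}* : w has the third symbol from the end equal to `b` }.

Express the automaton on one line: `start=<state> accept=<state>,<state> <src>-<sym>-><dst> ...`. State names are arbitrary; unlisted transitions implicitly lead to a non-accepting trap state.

start=q0 accept=q11,q12,q13,q14 q0-a->q1 q0-b->q2 q1-a->q3 q1-b->q4 q2-a->q5 q2-b->q6 q3-a->q7 q3-b->q8 q4-a->q9 q4-b->q10 q5-a->q11 q5-b->q12 q6-a->q13 q6-b->q14 q7-a->q7 q7-b->q8 q8-a->q9 q8-b->q10 q9-a->q11 q9-b->q12 q10-a->q13 q10-b->q14 q11-a->q7 q11-b->q8 q12-a->q9 q12-b->q10 q13-a->q11 q13-b->q12 q14-a->q13 q14-b->q14

Because acceptance depends on a position counted from the end, the machine has to buffer the most recent 3 symbols. Make each state the string of the last up-to-3 symbols read; on input `x` shift the window left and append `x`. Accept when the buffered window has length 3 and begins with `b`.
15 states suffice.
          a    b  
>  q0     q1   q2 
   q1     q3   q4 
   q2     q5   q6 
   q3     q7   q8 
   q4     q9  q10 
   q5    q11  q12 
   q6    q13  q14 
   q7     q7   q8 
   q8     q9  q10 
   q9    q11  q12 
   q10   q13  q14 
 * q11    q7   q8 
 * q12    q9  q10 
 * q13   q11  q12 
 * q14   q13  q14 
(> = start, * = accepting)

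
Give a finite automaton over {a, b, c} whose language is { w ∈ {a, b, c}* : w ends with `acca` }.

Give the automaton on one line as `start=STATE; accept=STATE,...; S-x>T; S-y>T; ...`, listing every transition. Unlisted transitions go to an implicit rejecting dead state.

Remember how much of `acca` the current input suffix matches. State s0 means no match yet; s1 means the last symbol is `a`; s2 means the last 2 symbols are `ac`; s3 means the last 3 symbols are `acc`; s4 means the last 4 symbols are `acca`. Only s4 accepts. On a mismatch, fall back to the longest proper suffix that is still a prefix of `acca`.
5 states suffice.
        a   b   c  
>  s0   s1  s0  s0 
   s1   s1  s0  s2 
   s2   s1  s0  s3 
   s3   s4  s0  s0 
 * s4   s1  s0  s2 
(> = start, * = accepting)

start=s0; accept=s4; s0-a>s1; s0-b>s0; s0-c>s0; s1-a>s1; s1-b>s0; s1-c>s2; s2-a>s1; s2-b>s0; s2-c>s3; s3-a>s4; s3-b>s0; s3-c>s0; s4-a>s1; s4-b>s0; s4-c>s2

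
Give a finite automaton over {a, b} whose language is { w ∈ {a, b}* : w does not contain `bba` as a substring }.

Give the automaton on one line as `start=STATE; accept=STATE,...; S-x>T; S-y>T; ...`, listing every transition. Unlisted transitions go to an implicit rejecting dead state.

start=q0; accept=q0,q1,q2; q0-a>q0; q0-b>q1; q1-a>q0; q1-b>q2; q2-a>q3; q2-b>q2; q3-a>q3; q3-b>q3

This is the complement of 'contains `bba`'. Use the same substring-matching states — q0 through q3 holding how much of `bba` has just been matched — but flip the accepting set: everything except the trap q3 accepts.
        a   b  
>* q0   q0  q1 
 * q1   q0  q2 
 * q2   q3  q2 
   q3   q3  q3 
(> = start, * = accepting)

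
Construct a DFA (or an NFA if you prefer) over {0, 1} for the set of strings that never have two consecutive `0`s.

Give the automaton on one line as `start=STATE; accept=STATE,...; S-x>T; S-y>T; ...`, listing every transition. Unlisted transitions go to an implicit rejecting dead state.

This is the complement of 'contains `00`'. Use the same substring-matching states — s0 through s2 holding how much of `00` has just been matched — but flip the accepting set: everything except the trap s2 accepts.
A 3-state machine:
        0   1  
>* s0   s1  s0 
 * s1   s2  s0 
   s2   s2  s2 
(> = start, * = accepting)

start=s0; accept=s0,s1; s0-0>s1; s0-1>s0; s1-0>s2; s1-1>s0; s2-0>s2; s2-1>s2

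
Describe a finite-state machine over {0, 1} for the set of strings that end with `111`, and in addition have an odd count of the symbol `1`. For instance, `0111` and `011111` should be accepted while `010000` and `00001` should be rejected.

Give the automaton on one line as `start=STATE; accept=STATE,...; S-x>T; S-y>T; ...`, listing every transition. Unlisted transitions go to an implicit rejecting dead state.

Build one automaton per condition and run them in lockstep. The first has 4 states tracking how much of the suffix `111` has currently been matched; the second has 2 states tracking the count of `1`s modulo 2. A product state is a pair (one from each), accepting exactly when both do. Minimizing collapses redundant product states.
5 states suffice.
        0   1  
>  s0   s0  s1 
   s1   s2  s3 
   s2   s2  s0 
   s3   s0  s4 
 * s4   s2  s3 
(> = start, * = accepting)

start=s0; accept=s4; s0-0>s0; s0-1>s1; s1-0>s2; s1-1>s3; s2-0>s2; s2-1>s0; s3-0>s0; s3-1>s4; s4-0>s2; s4-1>s3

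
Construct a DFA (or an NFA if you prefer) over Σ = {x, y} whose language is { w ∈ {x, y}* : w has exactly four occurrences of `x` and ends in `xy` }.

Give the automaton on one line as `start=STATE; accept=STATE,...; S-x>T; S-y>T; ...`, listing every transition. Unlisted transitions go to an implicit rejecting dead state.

Run two small machines in parallel and take their product. One (6 states) tracks the count of `x`s, saturating at 5; the other (3 states) tracks how much of the suffix `xy` has currently been matched. Each combined state is a pair, one component from each; accept when both components accept.
A 16-state machine:
          x    y  
>  s0     s1   s0 
   s1     s2   s3 
   s2     s4   s5 
   s3     s2   s6 
   s4     s7   s8 
   s5     s4   s9 
   s6     s2   s6 
   s7    s10  s11 
   s8     s7  s12 
   s9     s4   s9 
   s10   s10  s13 
 * s11   s10  s14 
   s12    s7  s12 
   s13   s10  s15 
   s14   s10  s14 
   s15   s10  s15 
(> = start, * = accepting)

start=s0; accept=s11; s0-x>s1; s0-y>s0; s1-x>s2; s1-y>s3; s2-x>s4; s2-y>s5; s3-x>s2; s3-y>s6; s4-x>s7; s4-y>s8; s5-x>s4; s5-y>s9; s6-x>s2; s6-y>s6; s7-x>s10; s7-y>s11; s8-x>s7; s8-y>s12; s9-x>s4; s9-y>s9; s10-x>s10; s10-y>s13; s11-x>s10; s11-y>s14; s12-x>s7; s12-y>s12; s13-x>s10; s13-y>s15; s14-x>s10; s14-y>s14; s15-x>s10; s15-y>s15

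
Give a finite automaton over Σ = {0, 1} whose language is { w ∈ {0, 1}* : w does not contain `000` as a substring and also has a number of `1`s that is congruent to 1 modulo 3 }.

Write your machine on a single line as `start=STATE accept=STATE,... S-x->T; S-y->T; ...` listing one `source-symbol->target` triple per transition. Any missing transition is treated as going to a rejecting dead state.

start=A; accept=C,E,H; A-0->B; A-1->C; B-0->D; B-1->C; C-0->E; C-1->F; D-0->G; D-1->C; E-0->H; E-1->F; F-0->I; F-1->A; G-0->G; G-1->J; H-0->J; H-1->F; I-0->K; I-1->A; J-0->J; J-1->L; K-0->L; K-1->A; L-0->L; L-1->G

Run two small machines in parallel and take their product. One (4 states) tracks partial matches of the forbidden pattern `000`; the other (3 states) tracks the count of `1`s modulo 3. Each combined state is a pair, one component from each; accept when both components accept.
12 states suffice.
       0  1 
>  A   B  C 
   B   D  C 
 * C   E  F 
   D   G  C 
 * E   H  F 
   F   I  A 
   G   G  J 
 * H   J  F 
   I   K  A 
   J   J  L 
   K   L  A 
   L   L  G 
(> = start, * = accepting)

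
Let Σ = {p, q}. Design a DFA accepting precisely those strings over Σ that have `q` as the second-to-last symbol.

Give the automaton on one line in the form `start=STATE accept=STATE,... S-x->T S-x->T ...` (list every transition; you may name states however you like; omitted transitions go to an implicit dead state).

Because acceptance depends on a position counted from the end, the machine has to buffer the most recent 2 symbols. Make each state the string of the last up-to-2 symbols read; on input `x` shift the window left and append `x`. Accept when the buffered window has length 2 and begins with `q`.
7 states suffice.
        p   q  
>  s0   s1  s2 
   s1   s3  s4 
   s2   s5  s6 
   s3   s3  s4 
   s4   s5  s6 
 * s5   s3  s4 
 * s6   s5  s6 
(> = start, * = accepting)

start=s0 accept=s5,s6 s0-p->s1 s0-q->s2 s1-p->s3 s1-q->s4 s2-p->s5 s2-q->s6 s3-p->s3 s3-q->s4 s4-p->s5 s4-q->s6 s5-p->s3 s5-q->s4 s6-p->s5 s6-q->s6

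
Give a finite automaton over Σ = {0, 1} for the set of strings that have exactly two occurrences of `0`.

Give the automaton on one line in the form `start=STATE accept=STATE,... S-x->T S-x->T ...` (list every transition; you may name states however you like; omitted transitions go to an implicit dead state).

Count `0`s, saturating at 3: states A through C mean 0 through 2 `0`s seen; D means more than 2. Each `0` increments (capped at D); other symbols loop. Accept from {C}.
With 4 states:
       0  1 
>  A   B  A 
   B   C  B 
 * C   D  C 
   D   D  D 
(> = start, * = accepting)

start=A accept=C A-0->B A-1->A B-0->C B-1->B C-0->D C-1->C D-0->D D-1->D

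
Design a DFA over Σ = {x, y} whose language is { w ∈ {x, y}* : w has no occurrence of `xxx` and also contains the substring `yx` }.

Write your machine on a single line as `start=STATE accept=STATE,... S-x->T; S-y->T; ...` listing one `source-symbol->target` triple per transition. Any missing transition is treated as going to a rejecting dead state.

Build one automaton per condition and run them in lockstep. One (4 states) tracks partial matches of the forbidden pattern `xxx`; the other (3 states) tracks whether and how much of `yx` has been seen. Each combined state is a pair, one component from each; accept when both components accept. Equivalent product states are then merged.
An 8-state machine:
        x   y  
>  s0   s1  s2 
   s1   s3  s2 
   s2   s4  s2 
   s3   s5  s2 
 * s4   s6  s7 
   s5   s5  s5 
 * s6   s5  s7 
 * s7   s4  s7 
(> = start, * = accepting)

start=s0; accept=s4,s6,s7; s0-x->s1; s0-y->s2; s1-x->s3; s1-y->s2; s2-x->s4; s2-y->s2; s3-x->s5; s3-y->s2; s4-x->s6; s4-y->s7; s5-x->s5; s5-y->s5; s6-x->s5; s6-y->s7; s7-x->s4; s7-y->s7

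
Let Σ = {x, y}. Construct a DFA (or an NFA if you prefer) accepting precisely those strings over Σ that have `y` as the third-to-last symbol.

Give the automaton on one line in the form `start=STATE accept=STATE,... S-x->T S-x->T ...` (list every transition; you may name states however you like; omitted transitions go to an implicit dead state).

Because acceptance depends on a position counted from the end, the machine has to buffer the most recent 3 symbols. Make each state the string of the last up-to-3 symbols read; on input `x` shift the window left and append `x`. Accept when the buffered window has length 3 and begins with `y`.
       x  y 
>  A   B  C 
   B   D  E 
   C   F  G 
   D   H  I 
   E   J  K 
   F   L  M 
   G   N  O 
   H   H  I 
   I   J  K 
   J   L  M 
   K   N  O 
 * L   H  I 
 * M   J  K 
 * N   L  M 
 * O   N  O 
(> = start, * = accepting)

start=A accept=L,M,N,O A-x->B A-y->C B-x->D B-y->E C-x->F C-y->G D-x->H D-y->I E-x->J E-y->K F-x->L F-y->M G-x->N G-y->O H-x->H H-y->I I-x->J I-y->K J-x->L J-y->M K-x->N K-y->O L-x->H L-y->I M-x->J M-y->K N-x->L N-y->M O-x->N O-y->O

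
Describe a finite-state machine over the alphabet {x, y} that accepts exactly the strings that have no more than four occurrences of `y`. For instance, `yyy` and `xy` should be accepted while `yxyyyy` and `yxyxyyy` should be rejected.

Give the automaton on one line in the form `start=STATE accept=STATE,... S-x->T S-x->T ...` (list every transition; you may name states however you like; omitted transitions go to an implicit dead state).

Count `y`s, saturating at 5: states q0 through q4 mean 0 through 4 `y`s seen; q5 means more than 4. Each `y` increments (capped at q5); other symbols loop. Accept from {q0, q1, q2, q3, q4}.
With 6 states:
        x   y  
>* q0   q0  q1 
 * q1   q1  q2 
 * q2   q2  q3 
 * q3   q3  q4 
 * q4   q4  q5 
   q5   q5  q5 
(> = start, * = accepting)

start=q0 accept=q0,q1,q2,q3,q4 q0-x->q0 q0-y->q1 q1-x->q1 q1-y->q2 q2-x->q2 q2-y->q3 q3-x->q3 q3-y->q4 q4-x->q4 q4-y->q5 q5-x->q5 q5-y->q5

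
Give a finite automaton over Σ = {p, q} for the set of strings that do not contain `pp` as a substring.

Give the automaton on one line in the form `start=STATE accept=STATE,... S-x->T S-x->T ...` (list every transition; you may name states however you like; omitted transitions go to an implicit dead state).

Track partial matches of the forbidden pattern `pp`. State C is a dead state reached once `pp` has occurred; every other state accepts. A means no part of `pp` is currently matched.
3 states suffice.
       p  q 
>* A   B  A 
 * B   C  A 
   C   C  C 
(> = start, * = accepting)

start=A accept=A,B A-p->B A-q->A B-p->C B-q->A C-p->C C-q->C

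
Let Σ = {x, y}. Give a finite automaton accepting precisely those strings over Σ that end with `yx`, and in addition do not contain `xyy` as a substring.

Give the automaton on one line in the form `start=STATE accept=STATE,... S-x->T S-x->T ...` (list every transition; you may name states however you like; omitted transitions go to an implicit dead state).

Handle the two conditions separately and then intersect. One (3 states) tracks how much of the suffix `yx` has currently been matched; the other (4 states) tracks partial matches of the forbidden pattern `xyy`. Each combined state is a pair, one component from each; accept when both components accept. After merging equivalent states the machine shrinks.
6 states suffice.
        x   y  
>  s0   s1  s2 
   s1   s1  s3 
   s2   s4  s2 
   s3   s4  s5 
 * s4   s1  s3 
   s5   s5  s5 
(> = start, * = accepting)

start=s0 accept=s4 s0-x->s1 s0-y->s2 s1-x->s1 s1-y->s3 s2-x->s4 s2-y->s2 s3-x->s4 s3-y->s5 s4-x->s1 s4-y->s3 s5-x->s5 s5-y->s5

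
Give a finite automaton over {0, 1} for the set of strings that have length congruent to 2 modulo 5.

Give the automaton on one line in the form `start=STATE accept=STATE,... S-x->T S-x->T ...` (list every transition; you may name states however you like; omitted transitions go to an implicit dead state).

start=S0 accept=S2 S0-0->S1 S0-1->S1 S1-0->S2 S1-1->S2 S2-0->S3 S2-1->S3 S3-0->S4 S3-1->S4 S4-0->S0 S4-1->S0

Only the length mod 5 matters, so use a 5-cycle: from any state, every input symbol moves to the next state, wrapping S4 back to S0. Mark S2 accepting.
A 5-state machine:
        0   1  
>  S0   S1  S1 
   S1   S2  S2 
 * S2   S3  S3 
   S3   S4  S4 
   S4   S0  S0 
(> = start, * = accepting)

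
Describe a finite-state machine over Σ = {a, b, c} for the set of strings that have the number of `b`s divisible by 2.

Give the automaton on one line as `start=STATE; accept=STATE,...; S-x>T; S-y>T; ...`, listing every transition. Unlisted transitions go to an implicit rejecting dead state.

start=s0; accept=s0; s0-a>s0; s0-b>s1; s0-c>s0; s1-a>s1; s1-b>s0; s1-c>s1

The only thing that matters is how many `b`s have appeared, reduced mod 2. Use one state per residue: s0 for 0, …, s1 for 1. Reading `b` moves to the next residue; anything else stays put. s0 is accepting.
2 states suffice.
        a   b   c  
>* s0   s0  s1  s0 
   s1   s1  s0  s1 
(> = start, * = accepting)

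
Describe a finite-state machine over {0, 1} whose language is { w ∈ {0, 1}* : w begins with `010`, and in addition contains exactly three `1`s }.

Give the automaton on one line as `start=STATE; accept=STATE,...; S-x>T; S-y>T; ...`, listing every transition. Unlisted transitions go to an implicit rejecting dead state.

Run two small machines in parallel and take their product. The first has 5 states tracking whether the input so far still matches the prefix `010`; the second has 5 states tracking the count of `1`s, saturating at 4. A product state is a pair (one from each), accepting exactly when both do.
12 states suffice.
          0    1  
>  q0     q1   q2 
   q1     q3   q4 
   q2     q2   q5 
   q3     q3   q2 
   q4     q6   q5 
   q5     q5   q7 
   q6     q6   q8 
   q7     q7   q9 
   q8     q8  q10 
   q9     q9   q9 
 * q10   q10  q11 
   q11   q11  q11 
(> = start, * = accepting)

start=q0; accept=q10; q0-0>q1; q0-1>q2; q1-0>q3; q1-1>q4; q2-0>q2; q2-1>q5; q3-0>q3; q3-1>q2; q4-0>q6; q4-1>q5; q5-0>q5; q5-1>q7; q6-0>q6; q6-1>q8; q7-0>q7; q7-1>q9; q8-0>q8; q8-1>q10; q9-0>q9; q9-1>q9; q10-0>q10; q10-1>q11; q11-0>q11; q11-1>q11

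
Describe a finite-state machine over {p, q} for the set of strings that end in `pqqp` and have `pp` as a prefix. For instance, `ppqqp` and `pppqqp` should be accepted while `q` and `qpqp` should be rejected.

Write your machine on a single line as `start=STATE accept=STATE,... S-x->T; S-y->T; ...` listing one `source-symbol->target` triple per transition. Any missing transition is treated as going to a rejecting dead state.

Run two small machines in parallel and take their product. The first has 5 states tracking how much of the suffix `pqqp` has currently been matched; the second has 4 states tracking whether the input so far still matches the prefix `pp`. A product state is a pair (one from each), accepting exactly when both do.
With 12 states:
          p    q  
>  s0     s1   s2 
   s1     s3   s4 
   s2     s5   s2 
   s3     s3   s6 
   s4     s5   s7 
   s5     s5   s4 
   s6     s3   s8 
   s7     s9   s2 
   s8    s10  s11 
   s9     s5   s4 
 * s10    s3   s6 
   s11    s3  s11 
(> = start, * = accepting)

start=s0; accept=s10; s0-p->s1; s0-q->s2; s1-p->s3; s1-q->s4; s2-p->s5; s2-q->s2; s3-p->s3; s3-q->s6; s4-p->s5; s4-q->s7; s5-p->s5; s5-q->s4; s6-p->s3; s6-q->s8; s7-p->s9; s7-q->s2; s8-p->s10; s8-q->s11; s9-p->s5; s9-q->s4; s10-p->s3; s10-q->s6; s11-p->s3; s11-q->s11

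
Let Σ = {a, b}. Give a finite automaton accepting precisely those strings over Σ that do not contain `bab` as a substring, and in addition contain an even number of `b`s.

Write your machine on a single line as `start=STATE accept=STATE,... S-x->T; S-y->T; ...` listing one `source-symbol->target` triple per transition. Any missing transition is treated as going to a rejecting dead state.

start=q0; accept=q0,q3,q6; q0-a->q0; q0-b->q1; q1-a->q2; q1-b->q3; q2-a->q4; q2-b->q5; q3-a->q6; q3-b->q1; q4-a->q4; q4-b->q3; q5-a->q5; q5-b->q5; q6-a->q0; q6-b->q5

Build one automaton per condition and run them in lockstep. One (4 states) tracks partial matches of the forbidden pattern `bab`; the other (2 states) tracks the count of `b`s modulo 2. Each combined state is a pair, one component from each; accept when both components accept. Minimizing collapses redundant product states.
A 7-state machine:
        a   b  
>* q0   q0  q1 
   q1   q2  q3 
   q2   q4  q5 
 * q3   q6  q1 
   q4   q4  q3 
   q5   q5  q5 
 * q6   q0  q5 
(> = start, * = accepting)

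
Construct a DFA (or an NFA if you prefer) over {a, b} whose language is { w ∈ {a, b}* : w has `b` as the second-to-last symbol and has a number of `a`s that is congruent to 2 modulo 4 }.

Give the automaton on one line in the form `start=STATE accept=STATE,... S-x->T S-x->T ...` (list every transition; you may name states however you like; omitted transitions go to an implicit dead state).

start=S0 accept=S6,S7 S0-a->S1 S0-b->S0 S1-a->S2 S1-b->S3 S2-a->S4 S2-b->S5 S3-a->S6 S3-b->S3 S4-a->S0 S4-b->S4 S5-a->S4 S5-b->S7 S6-a->S4 S6-b->S5 S7-a->S4 S7-b->S7

Handle the two conditions separately and then intersect. The first has 7 states tracking the last 2 symbols read; the second has 4 states tracking the count of `a`s modulo 4. A product state is a pair (one from each), accepting exactly when both do. Minimizing collapses redundant product states.
An 8-state machine:
        a   b  
>  S0   S1  S0 
   S1   S2  S3 
   S2   S4  S5 
   S3   S6  S3 
   S4   S0  S4 
   S5   S4  S7 
 * S6   S4  S5 
 * S7   S4  S7 
(> = start, * = accepting)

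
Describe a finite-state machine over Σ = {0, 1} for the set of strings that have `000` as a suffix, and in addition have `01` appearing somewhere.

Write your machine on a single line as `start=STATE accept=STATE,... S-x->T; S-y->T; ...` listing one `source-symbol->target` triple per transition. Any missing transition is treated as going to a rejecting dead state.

Handle the two conditions separately and then intersect. One (4 states) tracks how much of the suffix `000` has currently been matched; the other (3 states) tracks whether and how much of `01` has been seen. Each combined state is a pair, one component from each; accept when both components accept. Equivalent product states are then merged.
With 6 states:
       0  1 
>  A   B  A 
   B   B  C 
   C   D  C 
   D   E  C 
   E   F  C 
 * F   F  C 
(> = start, * = accepting)

start=A; accept=F; A-0->B; A-1->A; B-0->B; B-1->C; C-0->D; C-1->C; D-0->E; D-1->C; E-0->F; E-1->C; F-0->F; F-1->C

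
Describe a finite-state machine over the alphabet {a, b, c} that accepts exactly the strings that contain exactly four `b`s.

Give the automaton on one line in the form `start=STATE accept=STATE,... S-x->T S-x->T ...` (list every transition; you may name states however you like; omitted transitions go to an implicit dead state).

Only the number of `b`s matters, and only up to 5. Make a chain q0 → q1 → q2 → q3 → q4 → q5 advanced by each `b` (with q5 absorbing); every other symbol self-loops. The accepting set is {q4}.
With 6 states:
        a   b   c  
>  q0   q0  q1  q0 
   q1   q1  q2  q1 
   q2   q2  q3  q2 
   q3   q3  q4  q3 
 * q4   q4  q5  q4 
   q5   q5  q5  q5 
(> = start, * = accepting)

start=q0 accept=q4 q0-a->q0 q0-b->q1 q0-c->q0 q1-a->q1 q1-b->q2 q1-c->q1 q2-a->q2 q2-b->q3 q2-c->q2 q3-a->q3 q3-b->q4 q3-c->q3 q4-a->q4 q4-b->q5 q4-c->q4 q5-a->q5 q5-b->q5 q5-c->q5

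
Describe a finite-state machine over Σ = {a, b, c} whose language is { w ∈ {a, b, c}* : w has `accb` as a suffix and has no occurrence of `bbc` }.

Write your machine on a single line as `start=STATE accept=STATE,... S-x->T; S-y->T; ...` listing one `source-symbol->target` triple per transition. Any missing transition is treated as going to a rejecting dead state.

start=q0; accept=q7; q0-a->q1; q0-b->q2; q0-c->q0; q1-a->q1; q1-b->q2; q1-c->q3; q2-a->q1; q2-b->q4; q2-c->q0; q3-a->q1; q3-b->q2; q3-c->q5; q4-a->q1; q4-b->q4; q4-c->q6; q5-a->q1; q5-b->q7; q5-c->q0; q6-a->q6; q6-b->q6; q6-c->q6; q7-a->q1; q7-b->q4; q7-c->q0

Handle the two conditions separately and then intersect. The first has 5 states tracking how much of the suffix `accb` has currently been matched; the second has 4 states tracking partial matches of the forbidden pattern `bbc`. A product state is a pair (one from each), accepting exactly when both do. Equivalent product states are then merged.
An 8-state machine:
        a   b   c  
>  q0   q1  q2  q0 
   q1   q1  q2  q3 
   q2   q1  q4  q0 
   q3   q1  q2  q5 
   q4   q1  q4  q6 
   q5   q1  q7  q0 
   q6   q6  q6  q6 
 * q7   q1  q4  q0 
(> = start, * = accepting)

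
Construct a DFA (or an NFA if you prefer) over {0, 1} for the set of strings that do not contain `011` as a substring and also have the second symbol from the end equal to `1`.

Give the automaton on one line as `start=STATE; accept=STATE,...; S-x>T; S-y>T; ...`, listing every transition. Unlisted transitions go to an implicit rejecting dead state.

Handle the two conditions separately and then intersect. One (4 states) tracks partial matches of the forbidden pattern `011`; the other (7 states) tracks the last 2 symbols read. Each combined state is a pair, one component from each; accept when both components accept.
With 11 states:
          0    1  
>  q0     q1   q2 
   q1     q3   q4 
   q2     q5   q6 
   q3     q3   q4 
   q4     q5   q7 
 * q5     q3   q4 
 * q6     q5   q6 
   q7     q8   q7 
   q8     q9  q10 
   q9     q9  q10 
   q10    q8   q7 
(> = start, * = accepting)

start=q0; accept=q5,q6; q0-0>q1; q0-1>q2; q1-0>q3; q1-1>q4; q2-0>q5; q2-1>q6; q3-0>q3; q3-1>q4; q4-0>q5; q4-1>q7; q5-0>q3; q5-1>q4; q6-0>q5; q6-1>q6; q7-0>q8; q7-1>q7; q8-0>q9; q8-1>q10; q9-0>q9; q9-1>q10; q10-0>q8; q10-1>q7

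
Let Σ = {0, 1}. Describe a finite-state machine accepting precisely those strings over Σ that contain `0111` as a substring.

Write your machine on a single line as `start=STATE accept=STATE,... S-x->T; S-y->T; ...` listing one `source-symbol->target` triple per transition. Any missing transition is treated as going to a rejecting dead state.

start=S0; accept=S4; S0-0->S1; S0-1->S0; S1-0->S1; S1-1->S2; S2-0->S1; S2-1->S3; S3-0->S1; S3-1->S4; S4-0->S4; S4-1->S4

Track how much of `0111` has been matched so far: state S0 is no progress, S4 is the absorbing accept state reached once `0111` has occurred. Intermediate states record partial matches; on a mismatch, fall back to the longest reusable overlap.
        0   1  
>  S0   S1  S0 
   S1   S1  S2 
   S2   S1  S3 
   S3   S1  S4 
 * S4   S4  S4 
(> = start, * = accepting)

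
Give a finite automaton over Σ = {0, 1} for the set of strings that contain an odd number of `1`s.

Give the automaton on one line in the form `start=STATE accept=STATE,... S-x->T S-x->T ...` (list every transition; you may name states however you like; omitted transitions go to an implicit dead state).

start=q0 accept=q1 q0-0->q0 q0-1->q1 q1-0->q1 q1-1->q0

The only thing that matters is how many `1`s have appeared, reduced mod 2. Use one state per residue: q0 for 0, …, q1 for 1. Reading `1` moves to the next residue; anything else stays put. q1 is accepting.
2 states suffice.
        0   1  
>  q0   q0  q1 
 * q1   q1  q0 
(> = start, * = accepting)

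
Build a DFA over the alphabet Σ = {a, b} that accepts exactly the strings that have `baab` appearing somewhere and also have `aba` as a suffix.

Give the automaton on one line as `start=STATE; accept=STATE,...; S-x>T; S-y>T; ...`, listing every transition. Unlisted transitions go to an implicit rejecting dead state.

start=q0; accept=q8; q0-a>q1; q0-b>q2; q1-a>q1; q1-b>q3; q2-a>q4; q2-b>q2; q3-a>q5; q3-b>q2; q4-a>q6; q4-b>q3; q5-a>q6; q5-b>q3; q6-a>q1; q6-b>q7; q7-a>q8; q7-b>q9; q8-a>q10; q8-b>q7; q9-a>q10; q9-b>q9; q10-a>q10; q10-b>q7

Handle the two conditions separately and then intersect. The first has 5 states tracking whether and how much of `baab` has been seen; the second has 4 states tracking how much of the suffix `aba` has currently been matched. A product state is a pair (one from each), accepting exactly when both do.
With 11 states:
          a    b  
>  q0     q1   q2 
   q1     q1   q3 
   q2     q4   q2 
   q3     q5   q2 
   q4     q6   q3 
   q5     q6   q3 
   q6     q1   q7 
   q7     q8   q9 
 * q8    q10   q7 
   q9    q10   q9 
   q10   q10   q7 
(> = start, * = accepting)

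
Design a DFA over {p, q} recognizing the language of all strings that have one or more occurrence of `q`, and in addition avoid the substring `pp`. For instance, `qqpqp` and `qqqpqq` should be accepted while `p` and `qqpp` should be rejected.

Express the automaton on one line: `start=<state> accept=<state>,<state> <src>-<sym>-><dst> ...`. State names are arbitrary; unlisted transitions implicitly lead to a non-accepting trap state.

start=s0 accept=s2,s4,s5,s7 s0-p->s1 s0-q->s2 s1-p->s3 s1-q->s2 s2-p->s4 s2-q->s5 s3-p->s3 s3-q->s6 s4-p->s6 s4-q->s5 s5-p->s7 s5-q->s5 s6-p->s6 s6-q->s8 s7-p->s8 s7-q->s5 s8-p->s8 s8-q->s8

Handle the two conditions separately and then intersect. One (3 states) tracks the count of `q`s, saturating at 2; the other (3 states) tracks partial matches of the forbidden pattern `pp`. Each combined state is a pair, one component from each; accept when both components accept.
9 states suffice.
        p   q  
>  s0   s1  s2 
   s1   s3  s2 
 * s2   s4  s5 
   s3   s3  s6 
 * s4   s6  s5 
 * s5   s7  s5 
   s6   s6  s8 
 * s7   s8  s5 
   s8   s8  s8 
(> = start, * = accepting)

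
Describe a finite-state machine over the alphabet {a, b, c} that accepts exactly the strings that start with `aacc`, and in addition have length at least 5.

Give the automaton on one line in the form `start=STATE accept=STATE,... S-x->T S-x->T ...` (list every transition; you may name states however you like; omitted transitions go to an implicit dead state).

Run two small machines in parallel and take their product. One (6 states) tracks whether the input so far still matches the prefix `aacc`; the other (7 states) tracks the input length, saturating at 6. Each combined state is a pair, one component from each; accept when both components accept.
13 states suffice.
          a    b    c  
>  q0     q1   q2   q2 
   q1     q3   q4   q4 
   q2     q4   q4   q4 
   q3     q5   q5   q6 
   q4     q5   q5   q5 
   q5     q7   q7   q7 
   q6     q7   q7   q8 
   q7     q9   q9   q9 
   q8    q10  q10  q10 
   q9    q11  q11  q11 
 * q10   q12  q12  q12 
   q11   q11  q11  q11 
 * q12   q12  q12  q12 
(> = start, * = accepting)

start=q0 accept=q10,q12 q0-a->q1 q0-b->q2 q0-c->q2 q1-a->q3 q1-b->q4 q1-c->q4 q2-a->q4 q2-b->q4 q2-c->q4 q3-a->q5 q3-b->q5 q3-c->q6 q4-a->q5 q4-b->q5 q4-c->q5 q5-a->q7 q5-b->q7 q5-c->q7 q6-a->q7 q6-b->q7 q6-c->q8 q7-a->q9 q7-b->q9 q7-c->q9 q8-a->q10 q8-b->q10 q8-c->q10 q9-a->q11 q9-b->q11 q9-c->q11 q10-a->q12 q10-b->q12 q10-c->q12 q11-a->q11 q11-b->q11 q11-c->q11 q12-a->q12 q12-b->q12 q12-c->q12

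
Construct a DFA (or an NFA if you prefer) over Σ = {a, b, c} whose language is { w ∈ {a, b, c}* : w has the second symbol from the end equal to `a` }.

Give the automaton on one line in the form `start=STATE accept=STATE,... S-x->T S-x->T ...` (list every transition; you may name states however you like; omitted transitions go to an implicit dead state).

start=S0 accept=S4,S5,S6 S0-a->S1 S0-b->S2 S0-c->S3 S1-a->S4 S1-b->S5 S1-c->S6 S2-a->S7 S2-b->S8 S2-c->S9 S3-a->S10 S3-b->S11 S3-c->S12 S4-a->S4 S4-b->S5 S4-c->S6 S5-a->S7 S5-b->S8 S5-c->S9 S6-a->S10 S6-b->S11 S6-c->S12 S7-a->S4 S7-b->S5 S7-c->S6 S8-a->S7 S8-b->S8 S8-c->S9 S9-a->S10 S9-b->S11 S9-c->S12 S10-a->S4 S10-b->S5 S10-c->S6 S11-a->S7 S11-b->S8 S11-c->S9 S12-a->S10 S12-b->S11 S12-c->S12

Because acceptance depends on a position counted from the end, the machine has to buffer the most recent 2 symbols. Make each state the string of the last up-to-2 symbols read; on input `x` shift the window left and append `x`. Accept when the buffered window has length 2 and begins with `a`.
With 13 states:
          a    b    c  
>  S0     S1   S2   S3 
   S1     S4   S5   S6 
   S2     S7   S8   S9 
   S3    S10  S11  S12 
 * S4     S4   S5   S6 
 * S5     S7   S8   S9 
 * S6    S10  S11  S12 
   S7     S4   S5   S6 
   S8     S7   S8   S9 
   S9    S10  S11  S12 
   S10    S4   S5   S6 
   S11    S7   S8   S9 
   S12   S10  S11  S12 
(> = start, * = accepting)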